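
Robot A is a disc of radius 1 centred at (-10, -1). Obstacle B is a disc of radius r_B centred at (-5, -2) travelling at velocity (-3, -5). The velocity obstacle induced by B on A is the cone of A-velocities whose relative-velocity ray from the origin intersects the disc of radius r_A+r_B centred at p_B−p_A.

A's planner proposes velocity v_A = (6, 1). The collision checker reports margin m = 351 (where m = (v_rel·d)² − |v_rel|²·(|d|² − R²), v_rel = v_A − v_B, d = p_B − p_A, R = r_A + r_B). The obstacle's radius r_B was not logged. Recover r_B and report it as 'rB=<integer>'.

m = 351
d = (5, -1);  v_rel = (9, 6),  |v_rel|² = 117
v_rel×d = (9)·(-1) − (6)·(5) = -39
since m = R²·117 − (-39)²:  R² = (1521 + 351) / 117 = 16
R = √16 = 4  ⇒  r_B = 4 − 1 = 3

rB=3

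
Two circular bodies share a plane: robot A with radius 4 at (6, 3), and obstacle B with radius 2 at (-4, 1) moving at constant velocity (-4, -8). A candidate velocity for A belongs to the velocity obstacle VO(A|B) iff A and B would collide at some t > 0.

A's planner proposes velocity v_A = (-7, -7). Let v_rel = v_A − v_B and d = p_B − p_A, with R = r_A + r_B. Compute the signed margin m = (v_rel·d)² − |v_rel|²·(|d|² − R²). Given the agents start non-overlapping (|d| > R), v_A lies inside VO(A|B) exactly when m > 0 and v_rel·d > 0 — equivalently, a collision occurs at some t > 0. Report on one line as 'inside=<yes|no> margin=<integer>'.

d = (-10, -2),  |d|² = 104;  R = 4+2 = 6,  c = 104−6² = 68
v_rel = (-3, 1),  |v_rel|² = 10;  v_rel·d = (-3)·(-10) + (1)·(-2) = 28
10·t² − 56·t + 68 = 0  ⇒  m = 28² − 10·68 = 104
m = 104 > 0,  v_rel·d = 28 > 0  ⇒  inside

inside=yes margin=104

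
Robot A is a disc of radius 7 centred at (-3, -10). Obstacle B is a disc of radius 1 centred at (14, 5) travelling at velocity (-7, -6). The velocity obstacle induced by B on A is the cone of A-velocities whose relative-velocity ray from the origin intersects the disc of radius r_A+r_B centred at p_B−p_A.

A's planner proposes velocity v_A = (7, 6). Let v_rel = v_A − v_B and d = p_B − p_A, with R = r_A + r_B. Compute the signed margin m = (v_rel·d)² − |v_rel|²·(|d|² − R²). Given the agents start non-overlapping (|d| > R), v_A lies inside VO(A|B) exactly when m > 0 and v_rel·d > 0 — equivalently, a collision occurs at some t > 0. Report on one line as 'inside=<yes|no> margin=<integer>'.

d = (17, 15),  |d|² = 514;  R = 7+1 = 8,  c = 514−8² = 450
v_rel = (14, 12),  |v_rel|² = 340;  v_rel·d = (14)·(17) + (12)·(15) = 418
340·t² − 836·t + 450 = 0  ⇒  m = 418² − 340·450 = 21724
m = 21724 > 0,  v_rel·d = 418 > 0  ⇒  inside

inside=yes margin=21724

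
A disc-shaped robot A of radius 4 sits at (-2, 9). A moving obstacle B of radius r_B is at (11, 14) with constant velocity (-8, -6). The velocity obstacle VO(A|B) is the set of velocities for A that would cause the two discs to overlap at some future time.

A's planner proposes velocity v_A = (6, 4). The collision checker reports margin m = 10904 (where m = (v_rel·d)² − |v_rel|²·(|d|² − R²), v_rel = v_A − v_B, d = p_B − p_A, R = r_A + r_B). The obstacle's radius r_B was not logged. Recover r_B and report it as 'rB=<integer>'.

m = 10904
d = (13, 5);  v_rel = (14, 10),  |v_rel|² = 296
v_rel×d = (14)·(5) − (10)·(13) = -60
since m = R²·296 − (-60)²:  R² = (3600 + 10904) / 296 = 49
R = √49 = 7  ⇒  r_B = 7 − 4 = 3

rB=3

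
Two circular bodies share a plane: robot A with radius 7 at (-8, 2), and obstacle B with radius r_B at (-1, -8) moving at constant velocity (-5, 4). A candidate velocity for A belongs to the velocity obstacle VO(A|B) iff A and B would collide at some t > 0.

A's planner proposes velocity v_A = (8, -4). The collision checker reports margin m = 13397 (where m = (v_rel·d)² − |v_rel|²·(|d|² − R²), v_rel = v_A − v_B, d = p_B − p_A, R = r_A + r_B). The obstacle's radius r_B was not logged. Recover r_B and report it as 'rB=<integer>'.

m = 13397
d = (7, -10);  v_rel = (13, -8),  |v_rel|² = 233
v_rel×d = (13)·(-10) − (-8)·(7) = -74
since m = R²·233 − (-74)²:  R² = (5476 + 13397) / 233 = 81
R = √81 = 9  ⇒  r_B = 9 − 7 = 2

rB=2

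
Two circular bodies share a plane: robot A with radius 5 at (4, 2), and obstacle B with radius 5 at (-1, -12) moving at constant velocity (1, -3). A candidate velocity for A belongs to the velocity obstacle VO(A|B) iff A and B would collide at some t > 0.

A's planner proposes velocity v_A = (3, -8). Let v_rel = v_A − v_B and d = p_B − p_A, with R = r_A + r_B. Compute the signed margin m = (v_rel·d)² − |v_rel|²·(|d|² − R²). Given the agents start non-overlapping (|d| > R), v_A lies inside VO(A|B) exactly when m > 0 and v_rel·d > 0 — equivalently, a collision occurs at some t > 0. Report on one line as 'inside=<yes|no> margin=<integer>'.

d = (-5, -14),  |d|² = 221;  R = 5+5 = 10,  c = 221−10² = 121
v_rel = (2, -5),  |v_rel|² = 29;  v_rel·d = (2)·(-5) + (-5)·(-14) = 60
29·t² − 120·t + 121 = 0  ⇒  m = 60² − 29·121 = 91
m = 91 > 0,  v_rel·d = 60 > 0  ⇒  inside

inside=yes margin=91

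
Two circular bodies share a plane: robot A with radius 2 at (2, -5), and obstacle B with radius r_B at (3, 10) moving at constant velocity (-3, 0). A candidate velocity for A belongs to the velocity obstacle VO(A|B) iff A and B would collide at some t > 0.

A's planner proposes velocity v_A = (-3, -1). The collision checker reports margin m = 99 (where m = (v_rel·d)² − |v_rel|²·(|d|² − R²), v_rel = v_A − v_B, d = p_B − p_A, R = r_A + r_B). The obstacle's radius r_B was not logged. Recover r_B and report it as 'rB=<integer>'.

m = 99
d = (1, 15);  v_rel = (0, -1),  |v_rel|² = 1
v_rel×d = (0)·(15) − (-1)·(1) = 1
since m = R²·1 − 1²:  R² = (1 + 99) / 1 = 100
R = √100 = 10  ⇒  r_B = 10 − 2 = 8

rB=8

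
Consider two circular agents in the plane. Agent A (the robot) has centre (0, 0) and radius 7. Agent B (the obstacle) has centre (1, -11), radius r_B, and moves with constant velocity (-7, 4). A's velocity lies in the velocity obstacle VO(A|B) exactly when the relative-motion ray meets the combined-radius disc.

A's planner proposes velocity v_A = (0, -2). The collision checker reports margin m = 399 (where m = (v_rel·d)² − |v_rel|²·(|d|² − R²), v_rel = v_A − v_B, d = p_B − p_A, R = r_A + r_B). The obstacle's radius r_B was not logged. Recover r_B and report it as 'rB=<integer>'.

m = 399
d = (1, -11);  v_rel = (7, -6),  |v_rel|² = 85
v_rel×d = (7)·(-11) − (-6)·(1) = -71
since m = R²·85 − (-71)²:  R² = (5041 + 399) / 85 = 64
R = √64 = 8  ⇒  r_B = 8 − 7 = 1

rB=1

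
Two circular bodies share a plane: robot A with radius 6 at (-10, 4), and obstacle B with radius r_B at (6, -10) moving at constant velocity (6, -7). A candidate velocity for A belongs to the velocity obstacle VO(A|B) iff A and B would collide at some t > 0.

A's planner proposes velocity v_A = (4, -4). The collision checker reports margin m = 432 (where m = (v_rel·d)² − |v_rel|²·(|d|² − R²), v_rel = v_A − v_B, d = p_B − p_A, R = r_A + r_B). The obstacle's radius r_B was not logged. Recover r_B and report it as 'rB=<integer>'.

m = 432
d = (16, -14);  v_rel = (-2, 3),  |v_rel|² = 13
v_rel×d = (-2)·(-14) − (3)·(16) = -20
since m = R²·13 − (-20)²:  R² = (400 + 432) / 13 = 64
R = √64 = 8  ⇒  r_B = 8 − 6 = 2

rB=2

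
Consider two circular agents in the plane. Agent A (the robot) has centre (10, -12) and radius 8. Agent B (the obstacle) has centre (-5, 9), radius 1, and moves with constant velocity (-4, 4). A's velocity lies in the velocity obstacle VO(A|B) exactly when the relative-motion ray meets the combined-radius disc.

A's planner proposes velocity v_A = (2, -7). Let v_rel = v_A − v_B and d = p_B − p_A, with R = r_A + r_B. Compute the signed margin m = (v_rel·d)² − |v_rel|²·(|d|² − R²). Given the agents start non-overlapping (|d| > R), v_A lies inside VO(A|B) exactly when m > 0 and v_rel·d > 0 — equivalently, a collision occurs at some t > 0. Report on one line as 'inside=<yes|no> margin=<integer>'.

d = (-15, 21),  |d|² = 666;  R = 8+1 = 9,  c = 666−9² = 585
v_rel = (6, -11),  |v_rel|² = 157;  v_rel·d = (6)·(-15) + (-11)·(21) = -321
157·t² + 642·t + 585 = 0  ⇒  m = (-321)² − 157·585 = 11196
m = 11196 > 0,  v_rel·d = -321 < 0  ⇒  outside

inside=no margin=11196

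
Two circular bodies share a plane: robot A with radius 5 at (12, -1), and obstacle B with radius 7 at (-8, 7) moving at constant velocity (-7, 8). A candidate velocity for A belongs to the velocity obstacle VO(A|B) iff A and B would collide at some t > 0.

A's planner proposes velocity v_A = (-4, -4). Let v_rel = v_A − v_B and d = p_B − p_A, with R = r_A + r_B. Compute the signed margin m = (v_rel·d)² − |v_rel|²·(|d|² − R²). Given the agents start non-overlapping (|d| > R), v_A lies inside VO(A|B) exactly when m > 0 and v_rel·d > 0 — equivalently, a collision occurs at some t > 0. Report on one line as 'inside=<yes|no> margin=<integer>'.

d = (-20, 8),  |d|² = 464;  R = 5+7 = 12,  c = 464−12² = 320
v_rel = (3, -12),  |v_rel|² = 153;  v_rel·d = (3)·(-20) + (-12)·(8) = -156
153·t² + 312·t + 320 = 0  ⇒  m = (-156)² − 153·320 = -24624
m = -24624 < 0,  v_rel·d = -156 < 0  ⇒  outside

inside=no margin=-24624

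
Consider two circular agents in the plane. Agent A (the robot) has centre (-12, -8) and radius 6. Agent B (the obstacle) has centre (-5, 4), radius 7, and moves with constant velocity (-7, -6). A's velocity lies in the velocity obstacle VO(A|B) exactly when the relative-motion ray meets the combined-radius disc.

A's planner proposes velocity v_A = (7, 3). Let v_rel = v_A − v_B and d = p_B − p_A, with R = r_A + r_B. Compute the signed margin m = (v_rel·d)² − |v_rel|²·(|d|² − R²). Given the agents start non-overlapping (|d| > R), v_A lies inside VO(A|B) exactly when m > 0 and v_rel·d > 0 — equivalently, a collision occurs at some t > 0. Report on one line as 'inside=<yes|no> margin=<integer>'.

d = (7, 12),  |d|² = 193;  R = 6+7 = 13,  c = 193−13² = 24
v_rel = (14, 9),  |v_rel|² = 277;  v_rel·d = (14)·(7) + (9)·(12) = 206
277·t² − 412·t + 24 = 0  ⇒  m = 206² − 277·24 = 35788
m = 35788 > 0,  v_rel·d = 206 > 0  ⇒  inside

inside=yes margin=35788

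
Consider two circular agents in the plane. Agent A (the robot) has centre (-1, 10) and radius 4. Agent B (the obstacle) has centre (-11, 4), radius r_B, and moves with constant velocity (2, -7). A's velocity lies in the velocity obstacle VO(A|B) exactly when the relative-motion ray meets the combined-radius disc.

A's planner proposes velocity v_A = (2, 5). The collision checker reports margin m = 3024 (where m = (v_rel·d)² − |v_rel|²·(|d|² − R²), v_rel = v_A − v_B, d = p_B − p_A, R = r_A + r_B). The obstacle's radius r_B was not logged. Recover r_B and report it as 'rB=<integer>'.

m = 3024
d = (-10, -6);  v_rel = (0, 12),  |v_rel|² = 144
v_rel×d = (0)·(-6) − (12)·(-10) = 120
since m = R²·144 − 120²:  R² = (14400 + 3024) / 144 = 121
R = √121 = 11  ⇒  r_B = 11 − 4 = 7

rB=7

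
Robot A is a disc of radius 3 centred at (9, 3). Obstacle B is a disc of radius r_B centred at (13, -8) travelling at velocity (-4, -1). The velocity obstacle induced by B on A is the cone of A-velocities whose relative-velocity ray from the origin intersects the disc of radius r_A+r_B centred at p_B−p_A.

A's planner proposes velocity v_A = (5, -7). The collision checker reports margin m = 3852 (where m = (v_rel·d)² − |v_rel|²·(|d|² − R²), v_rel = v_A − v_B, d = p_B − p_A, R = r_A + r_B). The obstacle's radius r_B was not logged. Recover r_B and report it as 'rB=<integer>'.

m = 3852
d = (4, -11);  v_rel = (9, -6),  |v_rel|² = 117
v_rel×d = (9)·(-11) − (-6)·(4) = -75
since m = R²·117 − (-75)²:  R² = (5625 + 3852) / 117 = 81
R = √81 = 9  ⇒  r_B = 9 − 3 = 6

rB=6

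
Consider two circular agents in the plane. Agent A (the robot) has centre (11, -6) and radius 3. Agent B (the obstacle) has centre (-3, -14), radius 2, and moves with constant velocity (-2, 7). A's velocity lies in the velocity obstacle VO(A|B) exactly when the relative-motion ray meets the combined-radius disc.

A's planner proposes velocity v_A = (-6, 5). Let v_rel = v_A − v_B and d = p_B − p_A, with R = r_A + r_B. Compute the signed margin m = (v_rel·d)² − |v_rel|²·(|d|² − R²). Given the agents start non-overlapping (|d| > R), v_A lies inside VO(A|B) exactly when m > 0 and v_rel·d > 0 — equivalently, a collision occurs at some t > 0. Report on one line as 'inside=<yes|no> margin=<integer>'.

d = (-14, -8),  |d|² = 260;  R = 3+2 = 5,  c = 260−5² = 235
v_rel = (-4, -2),  |v_rel|² = 20;  v_rel·d = (-4)·(-14) + (-2)·(-8) = 72
20·t² − 144·t + 235 = 0  ⇒  m = 72² − 20·235 = 484
m = 484 > 0,  v_rel·d = 72 > 0  ⇒  inside

inside=yes margin=484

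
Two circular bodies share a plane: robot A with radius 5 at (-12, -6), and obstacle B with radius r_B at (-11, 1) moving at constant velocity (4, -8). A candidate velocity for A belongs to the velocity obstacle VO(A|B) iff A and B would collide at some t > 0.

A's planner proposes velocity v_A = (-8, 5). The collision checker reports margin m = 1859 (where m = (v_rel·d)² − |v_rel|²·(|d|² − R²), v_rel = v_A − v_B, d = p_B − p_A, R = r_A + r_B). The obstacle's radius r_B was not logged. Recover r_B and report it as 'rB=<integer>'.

m = 1859
d = (1, 7);  v_rel = (-12, 13),  |v_rel|² = 313
v_rel×d = (-12)·(7) − (13)·(1) = -97
since m = R²·313 − (-97)²:  R² = (9409 + 1859) / 313 = 36
R = √36 = 6  ⇒  r_B = 6 − 5 = 1

rB=1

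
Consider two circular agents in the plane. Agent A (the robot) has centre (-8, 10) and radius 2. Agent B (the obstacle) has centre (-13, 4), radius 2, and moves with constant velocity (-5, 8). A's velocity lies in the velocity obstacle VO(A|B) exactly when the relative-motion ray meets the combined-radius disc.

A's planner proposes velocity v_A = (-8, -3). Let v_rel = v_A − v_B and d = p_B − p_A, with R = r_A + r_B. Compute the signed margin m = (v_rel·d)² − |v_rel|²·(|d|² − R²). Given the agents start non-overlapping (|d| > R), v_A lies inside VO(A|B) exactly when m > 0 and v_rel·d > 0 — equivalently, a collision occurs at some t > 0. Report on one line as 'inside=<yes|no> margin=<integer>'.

d = (-5, -6),  |d|² = 61;  R = 2+2 = 4,  c = 61−4² = 45
v_rel = (-3, -11),  |v_rel|² = 130;  v_rel·d = (-3)·(-5) + (-11)·(-6) = 81
130·t² − 162·t + 45 = 0  ⇒  m = 81² − 130·45 = 711
m = 711 > 0,  v_rel·d = 81 > 0  ⇒  inside

inside=yes margin=711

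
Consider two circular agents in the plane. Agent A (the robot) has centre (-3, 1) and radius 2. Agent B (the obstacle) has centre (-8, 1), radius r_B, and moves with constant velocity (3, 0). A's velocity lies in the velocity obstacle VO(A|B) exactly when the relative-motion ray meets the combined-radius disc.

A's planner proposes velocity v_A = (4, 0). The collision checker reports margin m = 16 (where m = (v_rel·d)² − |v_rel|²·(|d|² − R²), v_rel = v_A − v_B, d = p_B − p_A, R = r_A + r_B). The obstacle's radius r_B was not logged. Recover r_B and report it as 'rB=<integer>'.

m = 16
d = (-5, 0);  v_rel = (1, 0),  |v_rel|² = 1
v_rel×d = (1)·(0) − (0)·(-5) = 0
since m = R²·1 − 0²:  R² = (0 + 16) / 1 = 16
R = √16 = 4  ⇒  r_B = 4 − 2 = 2

rB=2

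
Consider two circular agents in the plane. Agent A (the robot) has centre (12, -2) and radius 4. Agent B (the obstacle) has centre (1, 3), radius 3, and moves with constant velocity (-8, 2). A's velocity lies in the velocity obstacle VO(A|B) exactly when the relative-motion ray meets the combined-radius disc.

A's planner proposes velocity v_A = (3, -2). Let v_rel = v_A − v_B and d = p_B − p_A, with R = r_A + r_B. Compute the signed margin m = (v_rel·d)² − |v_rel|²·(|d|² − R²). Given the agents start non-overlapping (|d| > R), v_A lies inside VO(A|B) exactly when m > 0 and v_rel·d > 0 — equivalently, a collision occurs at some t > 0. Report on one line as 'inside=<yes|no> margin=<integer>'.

d = (-11, 5),  |d|² = 146;  R = 4+3 = 7,  c = 146−7² = 97
v_rel = (11, -4),  |v_rel|² = 137;  v_rel·d = (11)·(-11) + (-4)·(5) = -141
137·t² + 282·t + 97 = 0  ⇒  m = (-141)² − 137·97 = 6592
m = 6592 > 0,  v_rel·d = -141 < 0  ⇒  outside

inside=no margin=6592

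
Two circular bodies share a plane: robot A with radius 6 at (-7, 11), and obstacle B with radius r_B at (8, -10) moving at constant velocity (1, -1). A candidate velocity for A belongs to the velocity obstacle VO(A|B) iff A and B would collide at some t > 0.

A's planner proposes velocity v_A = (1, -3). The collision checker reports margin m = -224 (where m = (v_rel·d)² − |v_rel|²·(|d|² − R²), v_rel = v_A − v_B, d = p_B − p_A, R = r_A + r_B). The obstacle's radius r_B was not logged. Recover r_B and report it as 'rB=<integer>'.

m = -224
d = (15, -21);  v_rel = (0, -2),  |v_rel|² = 4
v_rel×d = (0)·(-21) − (-2)·(15) = 30
since m = R²·4 − 30²:  R² = (900 + -224) / 4 = 169
R = √169 = 13  ⇒  r_B = 13 − 6 = 7

rB=7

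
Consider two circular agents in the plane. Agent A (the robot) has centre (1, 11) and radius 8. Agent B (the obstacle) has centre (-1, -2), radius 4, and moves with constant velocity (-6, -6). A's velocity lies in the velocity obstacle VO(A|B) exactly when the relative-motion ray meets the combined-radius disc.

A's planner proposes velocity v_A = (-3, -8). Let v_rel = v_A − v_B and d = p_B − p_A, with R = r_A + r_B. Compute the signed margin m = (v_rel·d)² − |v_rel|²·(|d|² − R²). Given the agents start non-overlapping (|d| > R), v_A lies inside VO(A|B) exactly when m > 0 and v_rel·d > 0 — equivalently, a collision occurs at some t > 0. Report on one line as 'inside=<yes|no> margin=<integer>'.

d = (-2, -13),  |d|² = 173;  R = 8+4 = 12,  c = 173−12² = 29
v_rel = (3, -2),  |v_rel|² = 13;  v_rel·d = (3)·(-2) + (-2)·(-13) = 20
13·t² − 40·t + 29 = 0  ⇒  m = 20² − 13·29 = 23
m = 23 > 0,  v_rel·d = 20 > 0  ⇒  inside

inside=yes margin=23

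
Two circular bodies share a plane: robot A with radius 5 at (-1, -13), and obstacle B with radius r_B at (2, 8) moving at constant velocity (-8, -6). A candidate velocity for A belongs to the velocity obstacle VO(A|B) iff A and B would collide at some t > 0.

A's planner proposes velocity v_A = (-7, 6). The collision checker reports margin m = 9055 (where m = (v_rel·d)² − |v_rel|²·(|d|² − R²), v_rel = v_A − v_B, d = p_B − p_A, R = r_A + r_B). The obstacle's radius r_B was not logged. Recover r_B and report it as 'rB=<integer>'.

m = 9055
d = (3, 21);  v_rel = (1, 12),  |v_rel|² = 145
v_rel×d = (1)·(21) − (12)·(3) = -15
since m = R²·145 − (-15)²:  R² = (225 + 9055) / 145 = 64
R = √64 = 8  ⇒  r_B = 8 − 5 = 3

rB=3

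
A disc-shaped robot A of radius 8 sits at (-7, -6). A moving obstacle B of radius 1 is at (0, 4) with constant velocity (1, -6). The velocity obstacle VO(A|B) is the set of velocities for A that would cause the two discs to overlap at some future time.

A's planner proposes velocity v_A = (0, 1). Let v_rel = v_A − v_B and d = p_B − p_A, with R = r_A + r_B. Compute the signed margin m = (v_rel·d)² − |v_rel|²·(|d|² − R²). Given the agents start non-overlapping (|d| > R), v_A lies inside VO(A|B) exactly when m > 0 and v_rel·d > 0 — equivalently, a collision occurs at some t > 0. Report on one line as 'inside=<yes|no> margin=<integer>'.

d = (7, 10),  |d|² = 149;  R = 8+1 = 9,  c = 149−9² = 68
v_rel = (-1, 7),  |v_rel|² = 50;  v_rel·d = (-1)·(7) + (7)·(10) = 63
50·t² − 126·t + 68 = 0  ⇒  m = 63² − 50·68 = 569
m = 569 > 0,  v_rel·d = 63 > 0  ⇒  inside

inside=yes margin=569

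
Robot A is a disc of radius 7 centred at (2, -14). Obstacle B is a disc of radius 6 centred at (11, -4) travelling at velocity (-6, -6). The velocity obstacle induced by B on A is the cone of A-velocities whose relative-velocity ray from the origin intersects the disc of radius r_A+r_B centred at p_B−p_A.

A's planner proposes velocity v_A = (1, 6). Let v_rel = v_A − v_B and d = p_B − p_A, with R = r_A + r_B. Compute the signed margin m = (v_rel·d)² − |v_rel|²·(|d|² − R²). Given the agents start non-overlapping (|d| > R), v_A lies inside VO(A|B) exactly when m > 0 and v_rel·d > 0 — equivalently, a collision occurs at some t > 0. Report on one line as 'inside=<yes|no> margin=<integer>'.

d = (9, 10),  |d|² = 181;  R = 7+6 = 13,  c = 181−13² = 12
v_rel = (7, 12),  |v_rel|² = 193;  v_rel·d = (7)·(9) + (12)·(10) = 183
193·t² − 366·t + 12 = 0  ⇒  m = 183² − 193·12 = 31173
m = 31173 > 0,  v_rel·d = 183 > 0  ⇒  inside

inside=yes margin=31173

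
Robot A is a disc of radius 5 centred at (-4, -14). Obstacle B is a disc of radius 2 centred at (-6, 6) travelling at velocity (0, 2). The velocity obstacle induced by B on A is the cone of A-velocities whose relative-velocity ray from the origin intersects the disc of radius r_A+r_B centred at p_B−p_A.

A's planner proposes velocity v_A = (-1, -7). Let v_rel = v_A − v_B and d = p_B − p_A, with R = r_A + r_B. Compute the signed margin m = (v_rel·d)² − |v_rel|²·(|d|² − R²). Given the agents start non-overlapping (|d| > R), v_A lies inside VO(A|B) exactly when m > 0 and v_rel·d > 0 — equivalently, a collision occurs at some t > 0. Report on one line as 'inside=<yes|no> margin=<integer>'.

d = (-2, 20),  |d|² = 404;  R = 5+2 = 7,  c = 404−7² = 355
v_rel = (-1, -9),  |v_rel|² = 82;  v_rel·d = (-1)·(-2) + (-9)·(20) = -178
82·t² + 356·t + 355 = 0  ⇒  m = (-178)² − 82·355 = 2574
m = 2574 > 0,  v_rel·d = -178 < 0  ⇒  outside

inside=no margin=2574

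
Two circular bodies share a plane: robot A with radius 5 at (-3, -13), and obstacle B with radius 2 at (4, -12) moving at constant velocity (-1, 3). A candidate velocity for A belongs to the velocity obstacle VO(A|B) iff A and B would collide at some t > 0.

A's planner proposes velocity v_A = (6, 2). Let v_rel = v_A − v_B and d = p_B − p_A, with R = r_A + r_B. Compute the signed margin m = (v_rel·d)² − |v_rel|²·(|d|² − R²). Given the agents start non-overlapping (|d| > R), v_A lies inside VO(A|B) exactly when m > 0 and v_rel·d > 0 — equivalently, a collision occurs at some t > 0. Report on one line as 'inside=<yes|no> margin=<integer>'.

d = (7, 1),  |d|² = 50;  R = 5+2 = 7,  c = 50−7² = 1
v_rel = (7, -1),  |v_rel|² = 50;  v_rel·d = (7)·(7) + (-1)·(1) = 48
50·t² − 96·t + 1 = 0  ⇒  m = 48² − 50·1 = 2254
m = 2254 > 0,  v_rel·d = 48 > 0  ⇒  inside

inside=yes margin=2254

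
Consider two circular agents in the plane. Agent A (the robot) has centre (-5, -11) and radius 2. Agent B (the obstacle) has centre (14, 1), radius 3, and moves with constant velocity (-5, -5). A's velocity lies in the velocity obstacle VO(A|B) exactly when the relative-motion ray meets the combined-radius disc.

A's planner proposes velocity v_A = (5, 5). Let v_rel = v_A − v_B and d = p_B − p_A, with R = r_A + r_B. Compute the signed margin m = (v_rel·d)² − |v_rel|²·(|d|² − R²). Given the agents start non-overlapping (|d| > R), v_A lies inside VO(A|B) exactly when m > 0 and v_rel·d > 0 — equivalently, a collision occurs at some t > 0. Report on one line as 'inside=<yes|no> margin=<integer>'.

d = (19, 12),  |d|² = 505;  R = 2+3 = 5,  c = 505−5² = 480
v_rel = (10, 10),  |v_rel|² = 200;  v_rel·d = (10)·(19) + (10)·(12) = 310
200·t² − 620·t + 480 = 0  ⇒  m = 310² − 200·480 = 100
m = 100 > 0,  v_rel·d = 310 > 0  ⇒  inside

inside=yes margin=100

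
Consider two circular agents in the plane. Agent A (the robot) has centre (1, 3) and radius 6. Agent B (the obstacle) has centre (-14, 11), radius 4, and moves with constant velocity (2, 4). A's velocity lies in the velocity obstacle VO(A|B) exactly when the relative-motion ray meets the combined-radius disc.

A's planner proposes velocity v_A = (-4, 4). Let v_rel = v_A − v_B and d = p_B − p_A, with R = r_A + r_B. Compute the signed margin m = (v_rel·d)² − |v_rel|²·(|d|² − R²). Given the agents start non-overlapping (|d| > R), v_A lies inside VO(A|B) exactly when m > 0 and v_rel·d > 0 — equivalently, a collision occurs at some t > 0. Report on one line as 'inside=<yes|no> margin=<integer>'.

d = (-15, 8),  |d|² = 289;  R = 6+4 = 10,  c = 289−10² = 189
v_rel = (-6, 0),  |v_rel|² = 36;  v_rel·d = (-6)·(-15) + (0)·(8) = 90
36·t² − 180·t + 189 = 0  ⇒  m = 90² − 36·189 = 1296
m = 1296 > 0,  v_rel·d = 90 > 0  ⇒  inside

inside=yes margin=1296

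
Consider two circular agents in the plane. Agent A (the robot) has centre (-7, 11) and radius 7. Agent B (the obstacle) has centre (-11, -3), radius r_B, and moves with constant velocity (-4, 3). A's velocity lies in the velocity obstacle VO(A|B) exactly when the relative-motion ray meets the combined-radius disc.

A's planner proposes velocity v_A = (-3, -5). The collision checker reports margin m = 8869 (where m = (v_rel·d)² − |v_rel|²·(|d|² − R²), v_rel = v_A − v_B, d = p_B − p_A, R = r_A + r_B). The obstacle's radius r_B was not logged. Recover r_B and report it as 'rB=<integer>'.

m = 8869
d = (-4, -14);  v_rel = (1, -8),  |v_rel|² = 65
v_rel×d = (1)·(-14) − (-8)·(-4) = -46
since m = R²·65 − (-46)²:  R² = (2116 + 8869) / 65 = 169
R = √169 = 13  ⇒  r_B = 13 − 7 = 6

rB=6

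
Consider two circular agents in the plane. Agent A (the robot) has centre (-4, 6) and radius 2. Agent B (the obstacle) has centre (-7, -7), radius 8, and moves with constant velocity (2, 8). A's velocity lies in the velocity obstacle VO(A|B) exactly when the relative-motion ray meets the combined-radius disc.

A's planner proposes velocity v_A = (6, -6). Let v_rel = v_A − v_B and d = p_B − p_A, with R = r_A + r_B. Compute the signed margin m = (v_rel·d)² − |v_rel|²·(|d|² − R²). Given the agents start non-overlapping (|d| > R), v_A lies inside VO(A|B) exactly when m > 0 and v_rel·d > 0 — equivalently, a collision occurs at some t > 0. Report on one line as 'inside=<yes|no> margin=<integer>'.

d = (-3, -13),  |d|² = 178;  R = 2+8 = 10,  c = 178−10² = 78
v_rel = (4, -14),  |v_rel|² = 212;  v_rel·d = (4)·(-3) + (-14)·(-13) = 170
212·t² − 340·t + 78 = 0  ⇒  m = 170² − 212·78 = 12364
m = 12364 > 0,  v_rel·d = 170 > 0  ⇒  inside

inside=yes margin=12364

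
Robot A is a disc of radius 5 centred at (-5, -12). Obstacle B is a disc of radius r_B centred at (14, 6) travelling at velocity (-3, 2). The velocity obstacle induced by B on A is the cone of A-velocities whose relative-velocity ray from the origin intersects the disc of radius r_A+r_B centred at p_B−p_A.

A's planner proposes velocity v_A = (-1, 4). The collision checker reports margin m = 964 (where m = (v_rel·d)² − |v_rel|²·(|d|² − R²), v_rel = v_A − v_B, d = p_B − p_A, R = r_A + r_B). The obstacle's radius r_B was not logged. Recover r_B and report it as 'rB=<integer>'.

m = 964
d = (19, 18);  v_rel = (2, 2),  |v_rel|² = 8
v_rel×d = (2)·(18) − (2)·(19) = -2
since m = R²·8 − (-2)²:  R² = (4 + 964) / 8 = 121
R = √121 = 11  ⇒  r_B = 11 − 5 = 6

rB=6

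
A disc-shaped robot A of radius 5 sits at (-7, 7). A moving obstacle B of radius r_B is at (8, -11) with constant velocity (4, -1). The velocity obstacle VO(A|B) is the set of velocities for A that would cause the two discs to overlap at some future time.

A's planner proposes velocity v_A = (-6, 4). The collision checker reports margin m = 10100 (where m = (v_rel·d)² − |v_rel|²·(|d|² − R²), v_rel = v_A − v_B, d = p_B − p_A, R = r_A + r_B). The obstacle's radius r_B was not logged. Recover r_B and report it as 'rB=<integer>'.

m = 10100
d = (15, -18);  v_rel = (-10, 5),  |v_rel|² = 125
v_rel×d = (-10)·(-18) − (5)·(15) = 105
since m = R²·125 − 105²:  R² = (11025 + 10100) / 125 = 169
R = √169 = 13  ⇒  r_B = 13 − 5 = 8

rB=8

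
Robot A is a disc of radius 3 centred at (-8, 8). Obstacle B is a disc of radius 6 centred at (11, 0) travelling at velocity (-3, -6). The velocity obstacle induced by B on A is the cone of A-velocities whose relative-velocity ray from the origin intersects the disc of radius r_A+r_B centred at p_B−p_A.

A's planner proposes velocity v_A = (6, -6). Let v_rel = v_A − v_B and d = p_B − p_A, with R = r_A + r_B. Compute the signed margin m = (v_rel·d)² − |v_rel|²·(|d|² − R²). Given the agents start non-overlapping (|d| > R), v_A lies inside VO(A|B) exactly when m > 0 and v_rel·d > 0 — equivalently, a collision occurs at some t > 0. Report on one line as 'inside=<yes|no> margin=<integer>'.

d = (19, -8),  |d|² = 425;  R = 3+6 = 9,  c = 425−9² = 344
v_rel = (9, 0),  |v_rel|² = 81;  v_rel·d = (9)·(19) + (0)·(-8) = 171
81·t² − 342·t + 344 = 0  ⇒  m = 171² − 81·344 = 1377
m = 1377 > 0,  v_rel·d = 171 > 0  ⇒  inside

inside=yes margin=1377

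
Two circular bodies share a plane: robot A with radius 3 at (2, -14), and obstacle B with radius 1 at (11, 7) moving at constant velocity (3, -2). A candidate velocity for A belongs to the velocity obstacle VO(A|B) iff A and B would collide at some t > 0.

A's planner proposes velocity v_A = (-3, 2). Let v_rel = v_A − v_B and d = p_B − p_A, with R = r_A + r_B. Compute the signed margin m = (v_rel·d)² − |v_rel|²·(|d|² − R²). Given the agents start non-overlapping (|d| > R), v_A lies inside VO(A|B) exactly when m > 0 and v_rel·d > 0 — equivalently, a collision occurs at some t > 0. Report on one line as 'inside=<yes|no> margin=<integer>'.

d = (9, 21),  |d|² = 522;  R = 3+1 = 4,  c = 522−4² = 506
v_rel = (-6, 4),  |v_rel|² = 52;  v_rel·d = (-6)·(9) + (4)·(21) = 30
52·t² − 60·t + 506 = 0  ⇒  m = 30² − 52·506 = -25412
m = -25412 < 0,  v_rel·d = 30 > 0  ⇒  outside

inside=no margin=-25412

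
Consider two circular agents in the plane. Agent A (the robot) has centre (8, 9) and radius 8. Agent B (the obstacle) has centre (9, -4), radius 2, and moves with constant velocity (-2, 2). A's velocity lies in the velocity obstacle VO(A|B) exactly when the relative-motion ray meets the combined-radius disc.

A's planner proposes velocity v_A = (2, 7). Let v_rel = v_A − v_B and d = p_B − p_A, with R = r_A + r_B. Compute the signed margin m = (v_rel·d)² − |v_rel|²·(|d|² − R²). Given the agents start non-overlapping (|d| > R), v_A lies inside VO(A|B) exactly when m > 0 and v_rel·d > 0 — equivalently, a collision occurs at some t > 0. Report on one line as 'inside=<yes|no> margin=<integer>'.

d = (1, -13),  |d|² = 170;  R = 8+2 = 10,  c = 170−10² = 70
v_rel = (4, 5),  |v_rel|² = 41;  v_rel·d = (4)·(1) + (5)·(-13) = -61
41·t² + 122·t + 70 = 0  ⇒  m = (-61)² − 41·70 = 851
m = 851 > 0,  v_rel·d = -61 < 0  ⇒  outside

inside=no margin=851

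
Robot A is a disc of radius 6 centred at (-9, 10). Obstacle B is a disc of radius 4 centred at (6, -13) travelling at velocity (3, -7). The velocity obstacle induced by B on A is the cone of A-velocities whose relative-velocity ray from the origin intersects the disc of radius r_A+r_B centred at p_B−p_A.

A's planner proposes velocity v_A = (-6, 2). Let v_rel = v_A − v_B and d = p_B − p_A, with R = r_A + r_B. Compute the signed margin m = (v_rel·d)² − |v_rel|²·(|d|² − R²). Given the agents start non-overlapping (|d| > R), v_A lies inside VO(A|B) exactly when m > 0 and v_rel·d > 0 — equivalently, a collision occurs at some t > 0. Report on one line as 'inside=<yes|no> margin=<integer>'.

d = (15, -23),  |d|² = 754;  R = 6+4 = 10,  c = 754−10² = 654
v_rel = (-9, 9),  |v_rel|² = 162;  v_rel·d = (-9)·(15) + (9)·(-23) = -342
162·t² + 684·t + 654 = 0  ⇒  m = (-342)² − 162·654 = 11016
m = 11016 > 0,  v_rel·d = -342 < 0  ⇒  outside

inside=no margin=11016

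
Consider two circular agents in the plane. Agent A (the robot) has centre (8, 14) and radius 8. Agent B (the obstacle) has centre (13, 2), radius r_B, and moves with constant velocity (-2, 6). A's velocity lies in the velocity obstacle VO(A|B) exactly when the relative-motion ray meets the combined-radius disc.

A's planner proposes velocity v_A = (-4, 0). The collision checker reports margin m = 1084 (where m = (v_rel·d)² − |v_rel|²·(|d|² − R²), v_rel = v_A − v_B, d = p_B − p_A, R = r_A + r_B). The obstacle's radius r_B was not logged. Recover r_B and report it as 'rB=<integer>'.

m = 1084
d = (5, -12);  v_rel = (-2, -6),  |v_rel|² = 40
v_rel×d = (-2)·(-12) − (-6)·(5) = 54
since m = R²·40 − 54²:  R² = (2916 + 1084) / 40 = 100
R = √100 = 10  ⇒  r_B = 10 − 8 = 2

rB=2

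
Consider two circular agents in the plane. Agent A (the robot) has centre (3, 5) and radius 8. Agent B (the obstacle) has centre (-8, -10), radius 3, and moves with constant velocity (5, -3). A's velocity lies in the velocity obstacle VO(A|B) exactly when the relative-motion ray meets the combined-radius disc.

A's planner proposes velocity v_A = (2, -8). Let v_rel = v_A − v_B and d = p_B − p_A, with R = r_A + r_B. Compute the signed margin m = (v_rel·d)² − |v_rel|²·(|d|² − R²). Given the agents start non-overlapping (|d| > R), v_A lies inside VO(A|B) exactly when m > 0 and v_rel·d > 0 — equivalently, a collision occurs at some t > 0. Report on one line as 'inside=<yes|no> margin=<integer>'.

d = (-11, -15),  |d|² = 346;  R = 8+3 = 11,  c = 346−11² = 225
v_rel = (-3, -5),  |v_rel|² = 34;  v_rel·d = (-3)·(-11) + (-5)·(-15) = 108
34·t² − 216·t + 225 = 0  ⇒  m = 108² − 34·225 = 4014
m = 4014 > 0,  v_rel·d = 108 > 0  ⇒  inside

inside=yes margin=4014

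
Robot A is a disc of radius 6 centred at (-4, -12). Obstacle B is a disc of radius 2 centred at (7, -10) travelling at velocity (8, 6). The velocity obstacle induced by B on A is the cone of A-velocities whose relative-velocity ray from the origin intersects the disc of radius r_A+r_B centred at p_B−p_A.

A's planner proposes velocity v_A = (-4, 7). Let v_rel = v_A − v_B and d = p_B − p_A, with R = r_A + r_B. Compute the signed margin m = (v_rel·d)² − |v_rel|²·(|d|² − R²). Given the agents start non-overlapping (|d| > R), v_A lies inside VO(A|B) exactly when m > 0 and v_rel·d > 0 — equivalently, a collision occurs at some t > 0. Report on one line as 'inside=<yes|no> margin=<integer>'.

d = (11, 2),  |d|² = 125;  R = 6+2 = 8,  c = 125−8² = 61
v_rel = (-12, 1),  |v_rel|² = 145;  v_rel·d = (-12)·(11) + (1)·(2) = -130
145·t² + 260·t + 61 = 0  ⇒  m = (-130)² − 145·61 = 8055
m = 8055 > 0,  v_rel·d = -130 < 0  ⇒  outside

inside=no margin=8055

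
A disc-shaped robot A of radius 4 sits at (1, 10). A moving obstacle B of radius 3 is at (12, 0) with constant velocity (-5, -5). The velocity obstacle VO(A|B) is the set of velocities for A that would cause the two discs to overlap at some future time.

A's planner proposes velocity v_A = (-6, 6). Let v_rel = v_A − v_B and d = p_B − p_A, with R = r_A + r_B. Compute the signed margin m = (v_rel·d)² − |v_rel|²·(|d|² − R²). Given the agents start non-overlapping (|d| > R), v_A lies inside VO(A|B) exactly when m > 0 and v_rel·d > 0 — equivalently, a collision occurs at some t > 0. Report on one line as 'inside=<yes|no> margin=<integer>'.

d = (11, -10),  |d|² = 221;  R = 4+3 = 7,  c = 221−7² = 172
v_rel = (-1, 11),  |v_rel|² = 122;  v_rel·d = (-1)·(11) + (11)·(-10) = -121
122·t² + 242·t + 172 = 0  ⇒  m = (-121)² − 122·172 = -6343
m = -6343 < 0,  v_rel·d = -121 < 0  ⇒  outside

inside=no margin=-6343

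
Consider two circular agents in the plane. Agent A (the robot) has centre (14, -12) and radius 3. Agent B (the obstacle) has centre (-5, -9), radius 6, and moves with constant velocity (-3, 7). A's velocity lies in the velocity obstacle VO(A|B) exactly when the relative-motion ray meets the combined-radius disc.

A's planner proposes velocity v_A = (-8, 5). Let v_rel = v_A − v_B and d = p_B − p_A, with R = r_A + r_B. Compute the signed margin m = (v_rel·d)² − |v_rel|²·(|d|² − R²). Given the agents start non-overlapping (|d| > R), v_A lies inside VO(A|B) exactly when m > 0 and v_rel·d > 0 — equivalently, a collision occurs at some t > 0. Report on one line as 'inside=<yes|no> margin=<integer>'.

d = (-19, 3),  |d|² = 370;  R = 3+6 = 9,  c = 370−9² = 289
v_rel = (-5, -2),  |v_rel|² = 29;  v_rel·d = (-5)·(-19) + (-2)·(3) = 89
29·t² − 178·t + 289 = 0  ⇒  m = 89² − 29·289 = -460
m = -460 < 0,  v_rel·d = 89 > 0  ⇒  outside

inside=no margin=-460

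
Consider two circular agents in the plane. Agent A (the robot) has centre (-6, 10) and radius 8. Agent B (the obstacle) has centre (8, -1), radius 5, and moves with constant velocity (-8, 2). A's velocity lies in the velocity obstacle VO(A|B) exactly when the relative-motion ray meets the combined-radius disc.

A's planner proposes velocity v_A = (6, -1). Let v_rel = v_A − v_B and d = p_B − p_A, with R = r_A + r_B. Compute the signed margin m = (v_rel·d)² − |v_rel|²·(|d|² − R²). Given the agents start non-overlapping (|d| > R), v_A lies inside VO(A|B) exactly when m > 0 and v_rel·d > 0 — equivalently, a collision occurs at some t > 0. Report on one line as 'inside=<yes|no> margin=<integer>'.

d = (14, -11),  |d|² = 317;  R = 8+5 = 13,  c = 317−13² = 148
v_rel = (14, -3),  |v_rel|² = 205;  v_rel·d = (14)·(14) + (-3)·(-11) = 229
205·t² − 458·t + 148 = 0  ⇒  m = 229² − 205·148 = 22101
m = 22101 > 0,  v_rel·d = 229 > 0  ⇒  inside

inside=yes margin=22101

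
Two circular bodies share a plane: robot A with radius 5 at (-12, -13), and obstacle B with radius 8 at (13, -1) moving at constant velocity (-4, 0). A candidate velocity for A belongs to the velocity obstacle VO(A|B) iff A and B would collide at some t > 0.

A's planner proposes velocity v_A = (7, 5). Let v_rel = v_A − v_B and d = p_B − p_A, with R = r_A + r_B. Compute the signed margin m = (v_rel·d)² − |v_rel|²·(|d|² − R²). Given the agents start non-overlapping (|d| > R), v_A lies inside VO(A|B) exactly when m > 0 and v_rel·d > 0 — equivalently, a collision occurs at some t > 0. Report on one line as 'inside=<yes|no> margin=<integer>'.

d = (25, 12),  |d|² = 769;  R = 5+8 = 13,  c = 769−13² = 600
v_rel = (11, 5),  |v_rel|² = 146;  v_rel·d = (11)·(25) + (5)·(12) = 335
146·t² − 670·t + 600 = 0  ⇒  m = 335² − 146·600 = 24625
m = 24625 > 0,  v_rel·d = 335 > 0  ⇒  inside

inside=yes margin=24625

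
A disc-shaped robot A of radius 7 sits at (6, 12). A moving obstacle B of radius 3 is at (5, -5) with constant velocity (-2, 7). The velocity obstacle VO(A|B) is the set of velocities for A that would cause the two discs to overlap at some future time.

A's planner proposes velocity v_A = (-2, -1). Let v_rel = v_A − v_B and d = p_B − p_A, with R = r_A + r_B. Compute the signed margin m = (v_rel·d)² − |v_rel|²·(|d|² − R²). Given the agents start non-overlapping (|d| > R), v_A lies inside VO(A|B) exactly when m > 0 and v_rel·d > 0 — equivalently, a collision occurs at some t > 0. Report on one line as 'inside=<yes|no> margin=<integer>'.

d = (-1, -17),  |d|² = 290;  R = 7+3 = 10,  c = 290−10² = 190
v_rel = (0, -8),  |v_rel|² = 64;  v_rel·d = (0)·(-1) + (-8)·(-17) = 136
64·t² − 272·t + 190 = 0  ⇒  m = 136² − 64·190 = 6336
m = 6336 > 0,  v_rel·d = 136 > 0  ⇒  inside

inside=yes margin=6336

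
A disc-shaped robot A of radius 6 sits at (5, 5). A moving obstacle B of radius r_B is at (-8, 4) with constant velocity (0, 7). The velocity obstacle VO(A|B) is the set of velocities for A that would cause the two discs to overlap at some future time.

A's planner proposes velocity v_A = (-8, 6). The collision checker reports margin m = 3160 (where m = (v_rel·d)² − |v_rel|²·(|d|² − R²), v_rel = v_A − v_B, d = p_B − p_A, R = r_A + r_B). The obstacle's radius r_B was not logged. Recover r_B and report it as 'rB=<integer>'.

m = 3160
d = (-13, -1);  v_rel = (-8, -1),  |v_rel|² = 65
v_rel×d = (-8)·(-1) − (-1)·(-13) = -5
since m = R²·65 − (-5)²:  R² = (25 + 3160) / 65 = 49
R = √49 = 7  ⇒  r_B = 7 − 6 = 1

rB=1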